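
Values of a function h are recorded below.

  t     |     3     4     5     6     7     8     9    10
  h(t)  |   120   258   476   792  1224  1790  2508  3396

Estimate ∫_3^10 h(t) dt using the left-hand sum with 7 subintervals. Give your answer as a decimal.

7168

Δt = 1.
Sum = 1·[120 + 258 + 476 + 792 + 1224 + 1790 + 2508] = 7168.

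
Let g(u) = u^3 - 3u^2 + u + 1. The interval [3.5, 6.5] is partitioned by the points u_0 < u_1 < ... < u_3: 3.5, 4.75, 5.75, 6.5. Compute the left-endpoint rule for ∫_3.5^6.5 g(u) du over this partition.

Subinterval widths: 1.25, 1, 0.75.
Left endpoints: 3.5, 4.75, 5.75.
g(3.5) = 10.625, g(4.75) = 45.234375, g(5.75) = 97.671875.
Sum = Σ Δu_i · g(u_i).
Sum = 131.76953125.

131.76953125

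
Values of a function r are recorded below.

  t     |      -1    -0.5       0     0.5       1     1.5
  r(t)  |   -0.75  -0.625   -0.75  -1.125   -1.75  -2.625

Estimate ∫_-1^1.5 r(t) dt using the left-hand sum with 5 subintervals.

-2.5

Δt = 0.5.
Sum = 0.5·[(-0.75) + (-0.625) + (-0.75) + (-1.125) + (-1.75)] = -2.5.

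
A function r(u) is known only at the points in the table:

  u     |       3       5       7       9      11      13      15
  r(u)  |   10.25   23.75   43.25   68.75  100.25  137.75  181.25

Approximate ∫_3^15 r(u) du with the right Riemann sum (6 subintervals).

1110

Δu = 2.
Sum = 2·[23.75 + 43.25 + 68.75 + 100.25 + 137.75 + 181.25] = 1110.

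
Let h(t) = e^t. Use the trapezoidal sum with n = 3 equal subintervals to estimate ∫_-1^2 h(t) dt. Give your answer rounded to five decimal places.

Δt = (2 − (-1))/3 = 1.
h(-1) ≈ 0.36788, h(0) ≈ 1.00000, h(1) ≈ 2.71828, h(2) ≈ 7.38906.
T_3 = (Δt/2)·[h(t_0) + 2h(t_1) + 2h(t_2) + h(t_3)].
Sum ≈ 7.59675.

7.59675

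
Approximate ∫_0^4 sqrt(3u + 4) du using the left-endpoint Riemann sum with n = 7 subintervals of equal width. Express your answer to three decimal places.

Δu = (4 − 0)/7 = 4/7.
Left endpoints: 0, 4/7, 8/7, 12/7, 16/7, 20/7, 24/7.
f(0) ≈ 2.000, f(4/7) ≈ 2.390, f(8/7) ≈ 2.726, f(12/7) ≈ 3.024, f(16/7) ≈ 3.295, f(20/7) ≈ 3.546, f(24/7) ≈ 3.780.
Sum = Δu · [f(0) + f(4/7) + f(8/7) + ...].
Sum ≈ 11.863.

11.863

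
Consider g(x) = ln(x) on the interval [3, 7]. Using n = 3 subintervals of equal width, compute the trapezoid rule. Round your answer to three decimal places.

Δx = (7 − 3)/3 = 4/3.
g(3) ≈ 1.099, g(13/3) ≈ 1.466, g(17/3) ≈ 1.735, g(7) ≈ 1.946.
T_3 = (Δx/2)·[g(x_0) + 2g(x_1) + 2g(x_2) + g(x_3)].
Sum ≈ 6.298.

6.298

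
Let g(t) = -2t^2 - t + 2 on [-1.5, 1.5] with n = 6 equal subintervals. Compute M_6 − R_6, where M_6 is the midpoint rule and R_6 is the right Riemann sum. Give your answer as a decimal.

M_6 = 1.625.
R_6 = 0.5.
M_6 − R_6 = 1.125.

1.125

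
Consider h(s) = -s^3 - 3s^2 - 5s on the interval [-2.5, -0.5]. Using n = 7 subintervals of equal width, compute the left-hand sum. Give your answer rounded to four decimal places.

10.3622

Δs = (-0.5 − (-2.5))/7 = 2/7.
Left endpoints: -2.5, -31/14, -27/14, -23/14, -19/14, -15/14, -11/14.
h(-2.5) = 9.375, h(-31/14) = 19809/2744, h(-27/14) = 15525/2744, h(-23/14) = 12489/2744, h(-19/14) = 10317/2744, h(-15/14) = 8625/2744, h(-11/14) = 7029/2744.
Sum = Δs · [h(-2.5) + h(-31/14) + h(-27/14) + ...].
Sum ≈ 10.3622.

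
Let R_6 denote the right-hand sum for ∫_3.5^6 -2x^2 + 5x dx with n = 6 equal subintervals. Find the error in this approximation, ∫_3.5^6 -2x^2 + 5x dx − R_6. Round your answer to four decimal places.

Exact integral: ∫_3.5^6 f(x) dx ≈ -56.041667.
R_6 ≈ -63.478009.
Error ≈ -56.041667 − (-63.478009) ≈ 7.4363.

7.4363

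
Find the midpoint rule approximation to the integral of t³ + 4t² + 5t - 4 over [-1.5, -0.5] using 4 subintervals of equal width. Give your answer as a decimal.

Δt = (-0.5 − (-1.5))/4 = 0.25.
Midpoints: -1.375, -1.125, -0.875, -0.625.
f(-1.375) = -3027/512, f(-1.125) = -3065/512, f(-0.875) = -3063/512, f(-0.625) = -2973/512.
Sum = Δt · [f(-1.375) + f(-1.125) + f(-0.875) + f(-0.625)].
Sum = -5.921875.

-5.921875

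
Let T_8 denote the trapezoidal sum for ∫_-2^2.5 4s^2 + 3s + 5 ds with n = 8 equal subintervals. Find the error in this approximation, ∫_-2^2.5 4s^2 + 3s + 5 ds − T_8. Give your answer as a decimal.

Exact integral: ∫_-2^2.5 f(s) ds = 57.375.
T_8 = 58.32421875.
Error = 57.375 − 58.32421875 = -0.94921875.

-0.94921875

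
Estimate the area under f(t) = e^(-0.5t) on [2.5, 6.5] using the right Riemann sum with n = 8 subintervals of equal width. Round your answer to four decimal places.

0.4361

Δt = (6.5 − 2.5)/8 = 0.5.
Right endpoints: 3, 3.5, 4, 4.5, 5, 5.5, 6, 6.5.
f(3) ≈ 0.2231, f(3.5) ≈ 0.1738, f(4) ≈ 0.1353, f(4.5) ≈ 0.1054, f(5) ≈ 0.0821, f(5.5) ≈ 0.0639, f(6) ≈ 0.0498, f(6.5) ≈ 0.0388.
Sum = Δt · [f(3) + f(3.5) + f(4) + ...].
Sum ≈ 0.4361.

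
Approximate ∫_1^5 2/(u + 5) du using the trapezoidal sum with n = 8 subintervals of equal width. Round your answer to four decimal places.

1.0224

Δu = (5 − 1)/8 = 0.5.
f(1) = 1/3, f(1.5) = 4/13, f(2) = 2/7, f(2.5) = 4/15, f(3) = 0.25, f(3.5) = 4/17, f(4) = 2/9, f(4.5) = 4/19, f(5) = 0.2.
T_8 = (Δu/2)·[f(u_0) + 2f(u_1) + ... + 2f(u_{7}) + f(u_8)].
Sum ≈ 1.0224.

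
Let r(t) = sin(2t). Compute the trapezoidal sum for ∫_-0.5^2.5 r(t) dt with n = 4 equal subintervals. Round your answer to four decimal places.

0.1033

Δt = (2.5 − (-0.5))/4 = 0.75.
r(-0.5) ≈ -0.8415, r(0.25) ≈ 0.4794, r(1) ≈ 0.9093, r(1.75) ≈ -0.3508, r(2.5) ≈ -0.9589.
T_4 = (Δt/2)·[r(t_0) + 2r(t_1) + 2r(t_2) + 2r(t_3) + r(t_4)].
Sum ≈ 0.1033.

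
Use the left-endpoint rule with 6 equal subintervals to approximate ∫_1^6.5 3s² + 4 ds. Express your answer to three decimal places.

241.217

Δs = (6.5 − 1)/6 = 11/12.
Left endpoints: 1, 23/12, 17/6, 3.75, 14/3, 67/12.
f(1) = 7, f(23/12) = 721/48, f(17/6) = 337/12, f(3.75) = 46.1875, f(14/3) = 208/3, f(67/12) = 4681/48.
Sum = Δs · [f(1) + f(23/12) + f(17/6) + ...].
Sum ≈ 241.217.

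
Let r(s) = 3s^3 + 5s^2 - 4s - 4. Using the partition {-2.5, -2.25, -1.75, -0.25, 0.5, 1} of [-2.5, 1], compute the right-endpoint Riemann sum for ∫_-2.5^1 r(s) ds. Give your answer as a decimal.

Subinterval widths: 0.25, 0.5, 1.5, 0.75, 0.5.
Right endpoints: -2.25, -1.75, -0.25, 0.5, 1.
r(-2.25) = -3.859375, r(-1.75) = 2.234375, r(-0.25) = -2.734375, r(0.5) = -4.375, r(1) = 0.
Sum = Σ Δs_i · r(s_i).
Sum = -7.23046875.

-7.23046875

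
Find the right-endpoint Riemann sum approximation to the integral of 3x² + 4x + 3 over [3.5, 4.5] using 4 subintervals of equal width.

Δx = (4.5 − 3.5)/4 = 0.25.
Right endpoints: 3.75, 4, 4.25, 4.5.
f(3.75) = 60.1875, f(4) = 67, f(4.25) = 74.1875, f(4.5) = 81.75.
Sum = Δx · [f(3.75) + f(4) + f(4.25) + f(4.5)].
Sum = 70.78125.

70.78125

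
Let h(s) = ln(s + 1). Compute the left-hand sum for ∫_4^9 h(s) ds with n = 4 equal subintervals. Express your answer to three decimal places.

Δs = (9 − 4)/4 = 1.25.
Left endpoints: 4, 5.25, 6.5, 7.75.
h(4) ≈ 1.609, h(5.25) ≈ 1.833, h(6.5) ≈ 2.015, h(7.75) ≈ 2.169.
Sum = Δs · [h(4) + h(5.25) + h(6.5) + h(7.75)].
Sum ≈ 9.532.

9.532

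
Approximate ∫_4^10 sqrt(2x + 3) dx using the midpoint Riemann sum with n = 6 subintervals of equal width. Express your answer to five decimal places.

Δx = (10 − 4)/6 = 1.
Midpoints: 4.5, 5.5, 6.5, 7.5, 8.5, 9.5.
f(4.5) ≈ 3.46410, f(5.5) ≈ 3.74166, f(6.5) ≈ 4.00000, f(7.5) ≈ 4.24264, f(8.5) ≈ 4.47214, f(9.5) ≈ 4.69042.
Sum = Δx · [f(4.5) + f(5.5) + f(6.5) + ...].
Sum ≈ 24.61095.

24.61095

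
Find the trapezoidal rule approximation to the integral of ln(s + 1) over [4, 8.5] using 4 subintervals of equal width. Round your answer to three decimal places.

8.830

Δs = (8.5 − 4)/4 = 1.125.
f(4) ≈ 1.609, f(5.125) ≈ 1.812, f(6.25) ≈ 1.981, f(7.375) ≈ 2.125, f(8.5) ≈ 2.251.
T_4 = (Δs/2)·[f(s_0) + 2f(s_1) + 2f(s_2) + 2f(s_3) + f(s_4)].
Sum ≈ 8.830.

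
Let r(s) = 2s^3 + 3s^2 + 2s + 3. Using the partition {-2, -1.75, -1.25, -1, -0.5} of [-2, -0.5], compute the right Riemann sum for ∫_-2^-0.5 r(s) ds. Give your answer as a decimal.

1.8828125

Subinterval widths: 0.25, 0.5, 0.25, 0.5.
Right endpoints: -1.75, -1.25, -1, -0.5.
r(-1.75) = -2.03125, r(-1.25) = 1.28125, r(-1) = 2, r(-0.5) = 2.5.
Sum = Σ Δs_i · r(s_i).
Sum = 1.8828125.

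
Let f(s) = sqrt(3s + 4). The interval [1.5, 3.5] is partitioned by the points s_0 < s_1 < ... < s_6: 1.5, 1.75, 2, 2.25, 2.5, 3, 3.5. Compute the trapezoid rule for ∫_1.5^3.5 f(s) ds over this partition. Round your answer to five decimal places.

6.76146

Subinterval widths: 0.25, 0.25, 0.25, 0.25, 0.5, 0.5.
f(1.5) ≈ 2.91548, f(1.75) ≈ 3.04138, f(2) ≈ 3.16228, f(2.25) ≈ 3.27872, f(2.5) ≈ 3.39116, f(3) ≈ 3.60555, f(3.5) ≈ 3.80789.
On each subinterval the trapezoid contributes (Δs_i/2)·[f(s_{i-1}) + f(s_i)].
Sum ≈ 6.76146.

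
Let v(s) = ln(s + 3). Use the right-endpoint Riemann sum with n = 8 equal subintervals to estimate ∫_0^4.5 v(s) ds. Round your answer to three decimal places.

Δs = (4.5 − 0)/8 = 0.5625.
Right endpoints: 0.5625, 1.125, 1.6875, 2.25, 2.8125, 3.375, 3.9375, 4.5.
v(0.5625) ≈ 1.270, v(1.125) ≈ 1.417, v(1.6875) ≈ 1.545, v(2.25) ≈ 1.658, v(2.8125) ≈ 1.760, v(3.375) ≈ 1.852, v(3.9375) ≈ 1.937, v(4.5) ≈ 2.015.
Sum = Δs · [v(0.5625) + v(1.125) + v(1.6875) + ...].
Sum ≈ 7.568.

7.568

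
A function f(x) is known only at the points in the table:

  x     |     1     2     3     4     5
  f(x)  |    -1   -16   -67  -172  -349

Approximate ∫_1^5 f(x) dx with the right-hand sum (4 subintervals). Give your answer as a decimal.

-604

Δx = 1.
Sum = 1·[(-16) + (-67) + (-172) + (-349)] = -604.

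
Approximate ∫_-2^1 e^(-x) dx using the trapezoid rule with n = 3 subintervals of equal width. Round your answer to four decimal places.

7.5967

Δx = (1 − (-2))/3 = 1.
f(-2) ≈ 7.3891, f(-1) ≈ 2.7183, f(0) ≈ 1.0000, f(1) ≈ 0.3679.
T_3 = (Δx/2)·[f(x_0) + 2f(x_1) + 2f(x_2) + f(x_3)].
Sum ≈ 7.5967.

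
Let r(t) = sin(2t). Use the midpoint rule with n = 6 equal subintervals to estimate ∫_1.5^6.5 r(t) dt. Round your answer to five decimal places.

-1.06812

Δt = (6.5 − 1.5)/6 = 5/6.
Midpoints: 23/12, 2.75, 43/12, 53/12, 5.25, 73/12.
r(23/12) ≈ -0.63788, r(2.75) ≈ -0.70554, r(43/12) ≈ 0.77295, r(53/12) ≈ 0.55756, r(5.25) ≈ -0.87970, r(73/12) ≈ -0.38915.
Sum = Δt · [r(23/12) + r(2.75) + r(43/12) + ...].
Sum ≈ -1.06812.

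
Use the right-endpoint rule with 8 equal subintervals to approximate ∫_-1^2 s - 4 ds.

Δs = (2 − (-1))/8 = 0.375.
Right endpoints: -0.625, -0.25, 0.125, 0.5, 0.875, 1.25, 1.625, 2.
f(-0.625) = -4.625, f(-0.25) = -4.25, f(0.125) = -3.875, f(0.5) = -3.5, f(0.875) = -3.125, f(1.25) = -2.75, f(1.625) = -2.375, f(2) = -2.
Sum = Δs · [f(-0.625) + f(-0.25) + f(0.125) + ...].
Sum = -9.9375.

-9.9375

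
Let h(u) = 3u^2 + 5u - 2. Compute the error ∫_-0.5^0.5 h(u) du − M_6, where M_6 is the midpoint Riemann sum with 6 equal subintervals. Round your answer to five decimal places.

Exact integral: ∫_-0.5^0.5 h(u) du = -1.75.
M_6 ≈ -1.7569444.
Error ≈ -1.75 − (-1.7569444) ≈ 0.00694.

0.00694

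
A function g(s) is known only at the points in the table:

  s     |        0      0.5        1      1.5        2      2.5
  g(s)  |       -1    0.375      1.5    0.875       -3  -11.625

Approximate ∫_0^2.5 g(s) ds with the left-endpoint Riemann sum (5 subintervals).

Δs = 0.5.
Sum = 0.5·[(-1) + 0.375 + 1.5 + 0.875 + (-3)] = -0.625.

-0.625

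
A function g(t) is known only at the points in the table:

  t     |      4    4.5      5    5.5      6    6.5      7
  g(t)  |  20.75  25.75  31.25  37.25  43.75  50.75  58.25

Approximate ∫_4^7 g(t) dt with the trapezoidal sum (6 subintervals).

Δt = 0.5.
T_6 = (0.5/2)·[20.75 + 2·25.75 + 2·31.25 + 2·37.25 + 2·43.75 + 2·50.75 + 58.25] = 114.125.

114.125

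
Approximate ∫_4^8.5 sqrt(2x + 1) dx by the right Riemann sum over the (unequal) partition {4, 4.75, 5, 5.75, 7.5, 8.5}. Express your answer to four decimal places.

Subinterval widths: 0.75, 0.25, 0.75, 1.75, 1.
Right endpoints: 4.75, 5, 5.75, 7.5, 8.5.
f(4.75) ≈ 3.2404, f(5) ≈ 3.3166, f(5.75) ≈ 3.5355, f(7.5) ≈ 4.0000, f(8.5) ≈ 4.2426.
Sum = Σ Δx_i · f(x_i).
Sum ≈ 17.1537.

17.1537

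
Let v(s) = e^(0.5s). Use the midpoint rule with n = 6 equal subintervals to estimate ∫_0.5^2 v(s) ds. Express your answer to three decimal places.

2.867

Δs = (2 − 0.5)/6 = 0.25.
Midpoints: 0.625, 0.875, 1.125, 1.375, 1.625, 1.875.
v(0.625) ≈ 1.367, v(0.875) ≈ 1.549, v(1.125) ≈ 1.755, v(1.375) ≈ 1.989, v(1.625) ≈ 2.254, v(1.875) ≈ 2.554.
Sum = Δs · [v(0.625) + v(0.875) + v(1.125) + ...].
Sum ≈ 2.867.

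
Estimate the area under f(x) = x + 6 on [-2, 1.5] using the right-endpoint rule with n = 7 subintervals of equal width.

21

Δx = (1.5 − (-2))/7 = 0.5.
Right endpoints: -1.5, -1, -0.5, 0, 0.5, 1, 1.5.
f(-1.5) = 4.5, f(-1) = 5, f(-0.5) = 5.5, f(0) = 6, f(0.5) = 6.5, f(1) = 7, f(1.5) = 7.5.
Sum = Δx · [f(-1.5) + f(-1) + f(-0.5) + ...].
Sum = 21.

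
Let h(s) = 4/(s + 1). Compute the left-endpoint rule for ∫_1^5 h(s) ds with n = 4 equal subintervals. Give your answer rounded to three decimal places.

Δs = (5 − 1)/4 = 1.
Left endpoints: 1, 2, 3, 4.
h(1) = 2, h(2) = 4/3, h(3) = 1, h(4) = 0.8.
Sum = Δs · [h(1) + h(2) + h(3) + h(4)].
Sum ≈ 5.133.

5.133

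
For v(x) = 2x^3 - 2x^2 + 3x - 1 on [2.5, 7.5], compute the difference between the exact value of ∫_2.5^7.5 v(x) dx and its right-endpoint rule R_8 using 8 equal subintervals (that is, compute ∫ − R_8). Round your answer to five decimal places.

-236.45833

Exact integral: ∫_2.5^7.5 v(x) dx ≈ 1361.6666667.
R_8 = 1598.125.
Error ≈ 1361.6666667 − 1598.125 ≈ -236.45833.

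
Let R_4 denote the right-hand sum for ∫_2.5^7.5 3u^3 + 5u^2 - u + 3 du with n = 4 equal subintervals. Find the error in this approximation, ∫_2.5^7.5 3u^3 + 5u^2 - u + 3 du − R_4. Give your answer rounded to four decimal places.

-979.9479

Exact integral: ∫_2.5^7.5 f(u) du ≈ 3010.833333.
R_4 = 3990.78125.
Error ≈ 3010.833333 − 3990.78125 ≈ -979.9479.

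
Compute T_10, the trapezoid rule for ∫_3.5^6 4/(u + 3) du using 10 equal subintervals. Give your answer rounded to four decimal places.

1.3019

Δu = (6 − 3.5)/10 = 0.25.
f(3.5) = 8/13, f(3.75) = 16/27, f(4) = 4/7, f(4.25) = 16/29, f(4.5) = 8/15, f(4.75) = 16/31, f(5) = 0.5, f(5.25) = 16/33, f(5.5) = 8/17, f(5.75) = 16/35, f(6) = 4/9.
T_10 = (Δu/2)·[f(u_0) + 2f(u_1) + ... + 2f(u_{9}) + f(u_10)].
Sum ≈ 1.3019.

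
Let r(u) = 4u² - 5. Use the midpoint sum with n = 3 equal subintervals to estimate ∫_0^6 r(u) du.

Δu = (6 − 0)/3 = 2.
Midpoints: 1, 3, 5.
r(1) = -1, r(3) = 31, r(5) = 95.
Sum = Δu · [r(1) + r(3) + r(5)].
Sum = 250.

250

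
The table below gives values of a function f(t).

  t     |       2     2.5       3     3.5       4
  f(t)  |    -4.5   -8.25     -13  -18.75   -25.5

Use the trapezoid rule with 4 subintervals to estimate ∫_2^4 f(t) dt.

Δt = 0.5.
T_4 = (0.5/2)·[(-4.5) + 2·(-8.25) + 2·(-13) + 2·(-18.75) + (-25.5)] = -27.5.

-27.5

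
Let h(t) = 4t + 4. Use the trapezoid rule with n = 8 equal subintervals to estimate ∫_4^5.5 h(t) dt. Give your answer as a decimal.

34.5

Δt = (5.5 − 4)/8 = 0.1875.
h(4) = 20, h(4.1875) = 20.75, h(4.375) = 21.5, h(4.5625) = 22.25, h(4.75) = 23, h(4.9375) = 23.75, h(5.125) = 24.5, h(5.3125) = 25.25, h(5.5) = 26.
T_8 = (Δt/2)·[h(t_0) + 2h(t_1) + ... + 2h(t_{7}) + h(t_8)].
Sum = 34.5.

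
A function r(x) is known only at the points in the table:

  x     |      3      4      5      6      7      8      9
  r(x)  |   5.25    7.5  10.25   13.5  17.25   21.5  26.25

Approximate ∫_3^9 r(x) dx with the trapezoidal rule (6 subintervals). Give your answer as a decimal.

85.75

Δx = 1.
T_6 = (1/2)·[5.25 + 2·7.5 + 2·10.25 + 2·13.5 + 2·17.25 + 2·21.5 + 26.25] = 85.75.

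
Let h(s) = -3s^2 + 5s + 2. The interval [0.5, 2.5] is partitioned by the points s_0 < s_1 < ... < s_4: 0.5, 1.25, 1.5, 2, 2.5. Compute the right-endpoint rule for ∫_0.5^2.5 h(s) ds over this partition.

1.234375

Subinterval widths: 0.75, 0.25, 0.5, 0.5.
Right endpoints: 1.25, 1.5, 2, 2.5.
h(1.25) = 3.5625, h(1.5) = 2.75, h(2) = 0, h(2.5) = -4.25.
Sum = Σ Δs_i · h(s_i).
Sum = 1.234375.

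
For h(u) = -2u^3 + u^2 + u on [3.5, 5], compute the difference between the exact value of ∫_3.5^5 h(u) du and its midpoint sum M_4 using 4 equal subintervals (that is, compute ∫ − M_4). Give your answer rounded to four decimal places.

Exact integral: ∫_3.5^5 h(u) du = -203.71875.
M_4 ≈ -203.288086.
Error ≈ -203.71875 − (-203.288086) ≈ -0.4307.

-0.4307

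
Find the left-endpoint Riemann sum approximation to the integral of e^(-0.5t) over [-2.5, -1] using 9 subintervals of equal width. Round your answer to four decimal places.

3.8388

Δt = (-1 − (-2.5))/9 = 1/6.
Left endpoints: -2.5, -7/3, -13/6, -2, -11/6, -5/3, -1.5, -4/3, -7/6.
f(-2.5) ≈ 3.4903, f(-7/3) ≈ 3.2113, f(-13/6) ≈ 2.9545, f(-2) ≈ 2.7183, f(-11/6) ≈ 2.5009, f(-5/3) ≈ 2.3010, f(-1.5) ≈ 2.1170, f(-4/3) ≈ 1.9477, f(-7/6) ≈ 1.7920.
Sum = Δt · [f(-2.5) + f(-7/3) + f(-13/6) + ...].
Sum ≈ 3.8388.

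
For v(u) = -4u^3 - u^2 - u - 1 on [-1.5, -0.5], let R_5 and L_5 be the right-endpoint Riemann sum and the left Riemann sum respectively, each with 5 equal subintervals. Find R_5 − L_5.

-2.4

R_5 = 2.79.
L_5 = 5.19.
R_5 − L_5 = -2.4.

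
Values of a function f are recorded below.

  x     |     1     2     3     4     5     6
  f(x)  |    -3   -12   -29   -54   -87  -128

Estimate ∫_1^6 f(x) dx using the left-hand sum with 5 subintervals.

Δx = 1.
Sum = 1·[(-3) + (-12) + (-29) + (-54) + (-87)] = -185.

-185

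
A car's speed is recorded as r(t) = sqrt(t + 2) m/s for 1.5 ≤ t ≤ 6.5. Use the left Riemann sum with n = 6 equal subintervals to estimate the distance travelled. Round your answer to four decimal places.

11.7150

Δt = (6.5 − 1.5)/6 = 5/6.
Left endpoints: 1.5, 7/3, 19/6, 4, 29/6, 17/3.
r(1.5) ≈ 1.8708, r(7/3) ≈ 2.0817, r(19/6) ≈ 2.2730, r(4) ≈ 2.4495, r(29/6) ≈ 2.6141, r(17/3) ≈ 2.7689.
Sum = Δt · [r(1.5) + r(7/3) + r(19/6) + ...].
Sum ≈ 11.7150.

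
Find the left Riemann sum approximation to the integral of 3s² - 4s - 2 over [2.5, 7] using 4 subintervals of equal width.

173.70703125

Δs = (7 − 2.5)/4 = 1.125.
Left endpoints: 2.5, 3.625, 4.75, 5.875.
f(2.5) = 6.75, f(3.625) = 22.921875, f(4.75) = 46.6875, f(5.875) = 78.046875.
Sum = Δs · [f(2.5) + f(3.625) + f(4.75) + f(5.875)].
Sum = 173.70703125.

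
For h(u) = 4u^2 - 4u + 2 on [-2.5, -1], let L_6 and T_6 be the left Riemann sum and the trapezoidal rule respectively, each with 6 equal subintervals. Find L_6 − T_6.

3.375

L_6 = 36.4375.
T_6 = 33.0625.
L_6 − T_6 = 3.375.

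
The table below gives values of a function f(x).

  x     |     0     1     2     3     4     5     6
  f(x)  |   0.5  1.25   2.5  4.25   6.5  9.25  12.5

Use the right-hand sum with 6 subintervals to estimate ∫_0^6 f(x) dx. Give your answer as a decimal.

Δx = 1.
Sum = 1·[1.25 + 2.5 + 4.25 + 6.5 + 9.25 + 12.5] = 36.25.

36.25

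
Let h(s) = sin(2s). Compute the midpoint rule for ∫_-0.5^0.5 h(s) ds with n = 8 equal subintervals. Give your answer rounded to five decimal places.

0.00000

Δs = (0.5 − (-0.5))/8 = 0.125.
Midpoints: -0.4375, -0.3125, -0.1875, -0.0625, 0.0625, 0.1875, 0.3125, 0.4375.
h(-0.4375) ≈ -0.76754, h(-0.3125) ≈ -0.58510, h(-0.1875) ≈ -0.36627, h(-0.0625) ≈ -0.12467, h(0.0625) ≈ 0.12467, h(0.1875) ≈ 0.36627, h(0.3125) ≈ 0.58510, h(0.4375) ≈ 0.76754.
Sum = Δs · [h(-0.4375) + h(-0.3125) + h(-0.1875) + ...].
Sum ≈ 0.00000.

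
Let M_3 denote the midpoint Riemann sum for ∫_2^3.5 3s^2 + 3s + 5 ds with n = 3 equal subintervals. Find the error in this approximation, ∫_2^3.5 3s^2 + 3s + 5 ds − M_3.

Exact integral: ∫_2^3.5 f(s) ds = 54.75.
M_3 = 54.65625.
Error = 54.75 − 54.65625 = 0.09375.

0.09375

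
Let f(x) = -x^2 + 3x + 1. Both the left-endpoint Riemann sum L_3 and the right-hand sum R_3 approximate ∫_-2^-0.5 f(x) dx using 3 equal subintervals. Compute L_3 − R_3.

-4.125

L_3 = -8.875.
R_3 = -4.75.
L_3 − R_3 = -4.125.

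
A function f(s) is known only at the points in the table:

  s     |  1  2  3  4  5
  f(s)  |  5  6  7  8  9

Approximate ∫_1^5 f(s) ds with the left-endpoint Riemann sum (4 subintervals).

Δs = 1.
Sum = 1·[5 + 6 + 7 + 8] = 26.

26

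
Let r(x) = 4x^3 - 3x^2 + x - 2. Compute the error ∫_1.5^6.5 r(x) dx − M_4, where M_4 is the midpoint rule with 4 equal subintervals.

Exact integral: ∫_1.5^6.5 r(x) dx = 1518.75.
M_4 = 1489.453125.
Error = 1518.75 − 1489.453125 = 29.296875.

29.296875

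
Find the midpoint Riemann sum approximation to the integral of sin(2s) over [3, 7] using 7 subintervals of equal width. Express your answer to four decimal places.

Δs = (7 − 3)/7 = 4/7.
Midpoints: 23/7, 27/7, 31/7, 5, 39/7, 43/7, 47/7.
f(23/7) ≈ 0.2843, f(27/7) ≈ 0.9903, f(31/7) ≈ 0.5376, f(5) ≈ -0.5440, f(39/7) ≈ -0.9892, f(43/7) ≈ -0.2770, f(47/7) ≈ 0.7593.
Sum = Δs · [f(23/7) + f(27/7) + f(31/7) + ...].
Sum ≈ 0.4350.

0.4350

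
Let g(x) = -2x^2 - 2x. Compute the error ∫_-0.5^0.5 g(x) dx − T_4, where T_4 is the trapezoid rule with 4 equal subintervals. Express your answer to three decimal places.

Exact integral: ∫_-0.5^0.5 g(x) dx ≈ -0.16667.
T_4 = -0.1875.
Error ≈ -0.16667 − (-0.1875) ≈ 0.021.

0.021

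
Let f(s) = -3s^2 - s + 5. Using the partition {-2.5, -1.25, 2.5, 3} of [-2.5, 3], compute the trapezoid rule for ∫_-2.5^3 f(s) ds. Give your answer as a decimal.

Subinterval widths: 1.25, 3.75, 0.5.
f(-2.5) = -11.25, f(-1.25) = 1.5625, f(2.5) = -16.25, f(3) = -25.
On each subinterval the trapezoid contributes (Δs_i/2)·[f(s_{i-1}) + f(s_i)].
Sum = -43.90625.

-43.90625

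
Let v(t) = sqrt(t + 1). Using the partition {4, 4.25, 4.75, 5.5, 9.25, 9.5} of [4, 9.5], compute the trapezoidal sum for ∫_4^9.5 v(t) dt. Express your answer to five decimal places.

15.18201

Subinterval widths: 0.25, 0.5, 0.75, 3.75, 0.25.
v(4) ≈ 2.23607, v(4.25) ≈ 2.29129, v(4.75) ≈ 2.39792, v(5.5) ≈ 2.54951, v(9.25) ≈ 3.20156, v(9.5) ≈ 3.24037.
On each subinterval the trapezoid contributes (Δt_i/2)·[v(t_{i-1}) + v(t_i)].
Sum ≈ 15.18201.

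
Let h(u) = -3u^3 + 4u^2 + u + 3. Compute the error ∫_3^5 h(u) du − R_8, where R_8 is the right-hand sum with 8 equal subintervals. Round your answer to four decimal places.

29.1667

Exact integral: ∫_3^5 h(u) du ≈ -263.333333.
R_8 = -292.5.
Error ≈ -263.333333 − (-292.5) ≈ 29.1667.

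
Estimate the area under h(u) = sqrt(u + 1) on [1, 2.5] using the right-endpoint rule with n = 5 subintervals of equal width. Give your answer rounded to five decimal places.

Δu = (2.5 − 1)/5 = 0.3.
Right endpoints: 1.3, 1.6, 1.9, 2.2, 2.5.
h(1.3) ≈ 1.51658, h(1.6) ≈ 1.61245, h(1.9) ≈ 1.70294, h(2.2) ≈ 1.78885, h(2.5) ≈ 1.87083.
Sum = Δu · [h(1.3) + h(1.6) + h(1.9) + h(2.2) + h(2.5)].
Sum ≈ 2.54749.

2.54749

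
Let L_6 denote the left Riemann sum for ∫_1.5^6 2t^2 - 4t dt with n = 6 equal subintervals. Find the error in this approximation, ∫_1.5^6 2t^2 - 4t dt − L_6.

Exact integral: ∫_1.5^6 f(t) dt = 74.25.
L_6 = 56.53125.
Error = 74.25 − 56.53125 = 17.71875.

17.71875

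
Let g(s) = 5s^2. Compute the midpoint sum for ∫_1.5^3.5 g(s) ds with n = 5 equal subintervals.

65.7

Δs = (3.5 − 1.5)/5 = 0.4.
Midpoints: 1.7, 2.1, 2.5, 2.9, 3.3.
g(1.7) = 14.45, g(2.1) = 22.05, g(2.5) = 31.25, g(2.9) = 42.05, g(3.3) = 54.45.
Sum = Δs · [g(1.7) + g(2.1) + g(2.5) + g(2.9) + g(3.3)].
Sum = 65.7.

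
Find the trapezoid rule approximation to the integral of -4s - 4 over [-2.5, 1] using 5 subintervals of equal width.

-3.5

Δs = (1 − (-2.5))/5 = 0.7.
f(-2.5) = 6, f(-1.8) = 3.2, f(-1.1) = 0.4, f(-0.4) = -2.4, f(0.3) = -5.2, f(1) = -8.
T_5 = (Δs/2)·[f(s_0) + 2f(s_1) + ... + 2f(s_{4}) + f(s_5)].
Sum = -3.5.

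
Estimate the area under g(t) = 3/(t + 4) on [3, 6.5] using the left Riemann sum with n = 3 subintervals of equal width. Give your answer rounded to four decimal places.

1.3036

Δt = (6.5 − 3)/3 = 7/6.
Left endpoints: 3, 25/6, 16/3.
g(3) = 3/7, g(25/6) = 18/49, g(16/3) = 9/28.
Sum = Δt · [g(3) + g(25/6) + g(16/3)].
Sum ≈ 1.3036.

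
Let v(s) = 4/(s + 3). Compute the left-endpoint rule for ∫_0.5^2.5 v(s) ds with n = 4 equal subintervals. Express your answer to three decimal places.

Δs = (2.5 − 0.5)/4 = 0.5.
Left endpoints: 0.5, 1, 1.5, 2.
v(0.5) = 8/7, v(1) = 1, v(1.5) = 8/9, v(2) = 0.8.
Sum = Δs · [v(0.5) + v(1) + v(1.5) + v(2)].
Sum ≈ 1.916.

1.916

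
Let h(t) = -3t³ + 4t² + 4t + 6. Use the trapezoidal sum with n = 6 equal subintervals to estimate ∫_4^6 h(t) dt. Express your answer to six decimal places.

Δt = (6 − 4)/6 = 1/3.
h(4) = -106, h(13/3) = -437/3, h(14/3) = -1738/9, h(5) = -249, h(16/3) = -314, h(17/3) = -3499/9, h(6) = -474.
T_6 = (Δt/2)·[h(t_0) + 2h(t_1) + ... + 2h(t_{5}) + h(t_6)].
Sum ≈ -526.851852.

-526.851852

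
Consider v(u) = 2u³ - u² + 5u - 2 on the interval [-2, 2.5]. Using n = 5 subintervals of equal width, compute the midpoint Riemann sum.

0.129375

Δu = (2.5 − (-2))/5 = 0.9.
Midpoints: -1.55, -0.65, 0.25, 1.15, 2.05.
v(-1.55) = -19.60025, v(-0.65) = -6.22175, v(0.25) = -0.78125, v(1.15) = 5.46925, v(2.05) = 21.27775.
Sum = Δu · [v(-1.55) + v(-0.65) + v(0.25) + v(1.15) + v(2.05)].
Sum = 0.129375.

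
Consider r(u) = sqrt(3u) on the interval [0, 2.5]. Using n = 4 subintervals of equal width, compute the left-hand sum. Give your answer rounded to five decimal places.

3.54844

Δu = (2.5 − 0)/4 = 0.625.
Left endpoints: 0, 0.625, 1.25, 1.875.
r(0) ≈ 0.00000, r(0.625) ≈ 1.36931, r(1.25) ≈ 1.93649, r(1.875) ≈ 2.37171.
Sum = Δu · [r(0) + r(0.625) + r(1.25) + r(1.875)].
Sum ≈ 3.54844.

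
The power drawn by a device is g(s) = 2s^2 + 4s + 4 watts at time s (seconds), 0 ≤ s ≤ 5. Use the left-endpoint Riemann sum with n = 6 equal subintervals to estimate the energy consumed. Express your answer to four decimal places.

125.3241

Δs = (5 − 0)/6 = 5/6.
Left endpoints: 0, 5/6, 5/3, 2.5, 10/3, 25/6.
g(0) = 4, g(5/6) = 157/18, g(5/3) = 146/9, g(2.5) = 26.5, g(10/3) = 356/9, g(25/6) = 997/18.
Sum = Δs · [g(0) + g(5/6) + g(5/3) + ...].
Sum ≈ 125.3241.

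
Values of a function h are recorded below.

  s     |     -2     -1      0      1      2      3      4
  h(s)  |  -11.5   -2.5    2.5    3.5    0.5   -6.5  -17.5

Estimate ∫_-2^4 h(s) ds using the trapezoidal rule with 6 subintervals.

-17

Δs = 1.
T_6 = (1/2)·[(-11.5) + 2·(-2.5) + 2·2.5 + 2·3.5 + 2·0.5 + 2·(-6.5) + (-17.5)] = -17.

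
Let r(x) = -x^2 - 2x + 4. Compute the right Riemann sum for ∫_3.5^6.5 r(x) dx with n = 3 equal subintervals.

Δx = (6.5 − 3.5)/3 = 1.
Right endpoints: 4.5, 5.5, 6.5.
r(4.5) = -25.25, r(5.5) = -37.25, r(6.5) = -51.25.
Sum = Δx · [r(4.5) + r(5.5) + r(6.5)].
Sum = -113.75.

-113.75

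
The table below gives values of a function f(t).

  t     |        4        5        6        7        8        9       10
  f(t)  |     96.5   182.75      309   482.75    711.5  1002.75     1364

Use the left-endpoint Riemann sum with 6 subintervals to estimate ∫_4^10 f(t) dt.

Δt = 1.
Sum = 1·[96.5 + 182.75 + 309 + 482.75 + 711.5 + 1002.75] = 2785.25.

2785.25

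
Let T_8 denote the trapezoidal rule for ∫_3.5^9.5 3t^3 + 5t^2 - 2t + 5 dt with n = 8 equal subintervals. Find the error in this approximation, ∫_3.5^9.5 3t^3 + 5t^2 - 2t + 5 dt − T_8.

Exact integral: ∫_3.5^9.5 f(t) dt = 7305.75.
T_8 = 7341.46875.
Error = 7305.75 − 7341.46875 = -35.71875.

-35.71875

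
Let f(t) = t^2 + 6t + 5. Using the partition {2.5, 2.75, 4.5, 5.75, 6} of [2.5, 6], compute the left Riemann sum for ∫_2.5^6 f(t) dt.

Subinterval widths: 0.25, 1.75, 1.25, 0.25.
Left endpoints: 2.5, 2.75, 4.5, 5.75.
f(2.5) = 26.25, f(2.75) = 29.0625, f(4.5) = 52.25, f(5.75) = 72.5625.
Sum = Σ Δt_i · f(t_i).
Sum = 140.875.

140.875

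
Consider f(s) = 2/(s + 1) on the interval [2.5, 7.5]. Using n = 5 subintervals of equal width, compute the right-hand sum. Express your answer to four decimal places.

1.6177

Δs = (7.5 − 2.5)/5 = 1.
Right endpoints: 3.5, 4.5, 5.5, 6.5, 7.5.
f(3.5) = 4/9, f(4.5) = 4/11, f(5.5) = 4/13, f(6.5) = 4/15, f(7.5) = 4/17.
Sum = Δs · [f(3.5) + f(4.5) + f(5.5) + f(6.5) + f(7.5)].
Sum ≈ 1.6177.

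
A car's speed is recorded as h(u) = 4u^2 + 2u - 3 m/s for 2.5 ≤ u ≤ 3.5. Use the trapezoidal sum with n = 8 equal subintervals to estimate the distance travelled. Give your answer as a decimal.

39.34375

Δu = (3.5 − 2.5)/8 = 0.125.
h(2.5) = 27, h(2.625) = 29.8125, h(2.75) = 32.75, h(2.875) = 35.8125, h(3) = 39, h(3.125) = 42.3125, h(3.25) = 45.75, h(3.375) = 49.3125, h(3.5) = 53.
T_8 = (Δu/2)·[h(u_0) + 2h(u_1) + ... + 2h(u_{7}) + h(u_8)].
Sum = 39.34375.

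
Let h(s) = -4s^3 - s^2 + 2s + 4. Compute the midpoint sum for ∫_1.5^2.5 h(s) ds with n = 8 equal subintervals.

Δs = (2.5 − 1.5)/8 = 0.125.
Midpoints: 1.5625, 1.6875, 1.8125, 1.9375, 2.0625, 2.1875, 2.3125, 2.4375.
h(1.5625) = -10829/1024, h(1.6875) = -15047/1024, h(1.8125) = -19945/1024, h(1.9375) = -25571/1024, h(2.0625) = -31973/1024, h(2.1875) = -39199/1024, h(2.3125) = -47297/1024, h(2.4375) = -56315/1024.
Sum = Δs · [h(1.5625) + h(1.6875) + h(1.8125) + ...].
Sum = -30.05078125.

-30.05078125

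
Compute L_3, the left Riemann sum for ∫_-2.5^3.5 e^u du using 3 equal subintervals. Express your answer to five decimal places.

10.34061

Δu = (3.5 − (-2.5))/3 = 2.
Left endpoints: -2.5, -0.5, 1.5.
f(-2.5) ≈ 0.08208, f(-0.5) ≈ 0.60653, f(1.5) ≈ 4.48169.
Sum = Δu · [f(-2.5) + f(-0.5) + f(1.5)].
Sum ≈ 10.34061.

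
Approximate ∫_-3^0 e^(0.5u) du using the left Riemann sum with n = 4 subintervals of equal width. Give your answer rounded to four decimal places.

1.2806

Δu = (0 − (-3))/4 = 0.75.
Left endpoints: -3, -2.25, -1.5, -0.75.
f(-3) ≈ 0.2231, f(-2.25) ≈ 0.3247, f(-1.5) ≈ 0.4724, f(-0.75) ≈ 0.6873.
Sum = Δu · [f(-3) + f(-2.25) + f(-1.5) + f(-0.75)].
Sum ≈ 1.2806.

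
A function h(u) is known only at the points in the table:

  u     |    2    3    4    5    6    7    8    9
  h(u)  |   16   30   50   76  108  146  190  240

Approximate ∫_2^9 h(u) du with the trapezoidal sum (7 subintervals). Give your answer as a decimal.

728

Δu = 1.
T_7 = (1/2)·[16 + 2·30 + 2·50 + 2·76 + 2·108 + 2·146 + 2·190 + 240] = 728.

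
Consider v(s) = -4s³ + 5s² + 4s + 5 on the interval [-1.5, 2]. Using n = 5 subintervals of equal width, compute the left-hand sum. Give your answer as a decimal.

37.555

Δs = (2 − (-1.5))/5 = 0.7.
Left endpoints: -1.5, -0.8, -0.1, 0.6, 1.3.
v(-1.5) = 23.75, v(-0.8) = 7.048, v(-0.1) = 4.654, v(0.6) = 8.336, v(1.3) = 9.862.
Sum = Δs · [v(-1.5) + v(-0.8) + v(-0.1) + v(0.6) + v(1.3)].
Sum = 37.555.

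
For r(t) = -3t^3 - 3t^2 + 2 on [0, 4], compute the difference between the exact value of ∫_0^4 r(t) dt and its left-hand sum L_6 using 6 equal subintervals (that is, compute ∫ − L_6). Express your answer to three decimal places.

Exact integral: ∫_0^4 r(t) dt = -248.
L_6 ≈ -174.22222.
Error ≈ -248 − (-174.22222) ≈ -73.778.

-73.778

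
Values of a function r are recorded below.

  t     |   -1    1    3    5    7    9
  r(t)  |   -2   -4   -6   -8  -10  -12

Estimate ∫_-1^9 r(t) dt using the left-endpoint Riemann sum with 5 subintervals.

-60

Δt = 2.
Sum = 2·[(-2) + (-4) + (-6) + (-8) + (-10)] = -60.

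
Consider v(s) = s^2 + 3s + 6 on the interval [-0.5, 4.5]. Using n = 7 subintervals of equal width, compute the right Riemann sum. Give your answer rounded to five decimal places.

103.34184

Δs = (4.5 − (-0.5))/7 = 5/7.
Right endpoints: 3/14, 13/14, 23/14, 33/14, 43/14, 53/14, 4.5.
v(3/14) = 1311/196, v(13/14) = 1891/196, v(23/14) = 2671/196, v(33/14) = 3651/196, v(43/14) = 4831/196, v(53/14) = 6211/196, v(4.5) = 39.75.
Sum = Δs · [v(3/14) + v(13/14) + v(23/14) + ...].
Sum ≈ 103.34184.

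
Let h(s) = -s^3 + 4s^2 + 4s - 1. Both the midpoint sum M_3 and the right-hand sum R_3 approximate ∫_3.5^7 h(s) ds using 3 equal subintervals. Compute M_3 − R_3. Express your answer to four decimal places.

M_3 ≈ -87.903067.
R_3 ≈ -183.053241.
M_3 − R_3 ≈ 95.1502.

95.1502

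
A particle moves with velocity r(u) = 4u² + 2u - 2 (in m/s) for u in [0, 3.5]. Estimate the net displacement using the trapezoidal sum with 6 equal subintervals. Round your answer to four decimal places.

Δu = (3.5 − 0)/6 = 7/12.
r(0) = -2, r(7/12) = 19/36, r(7/6) = 52/9, r(1.75) = 13.75, r(7/3) = 220/9, r(35/12) = 1363/36, r(3.5) = 54.
T_6 = (Δu/2)·[r(u_0) + 2r(u_1) + ... + 2r(u_{5}) + r(u_6)].
Sum ≈ 63.2106.

63.2106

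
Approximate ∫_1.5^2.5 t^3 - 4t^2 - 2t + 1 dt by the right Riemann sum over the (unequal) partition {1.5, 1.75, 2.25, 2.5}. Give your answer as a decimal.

Subinterval widths: 0.25, 0.5, 0.25.
Right endpoints: 1.75, 2.25, 2.5.
f(1.75) = -9.390625, f(2.25) = -12.359375, f(2.5) = -13.375.
Sum = Σ Δt_i · f(t_i).
Sum = -11.87109375.

-11.87109375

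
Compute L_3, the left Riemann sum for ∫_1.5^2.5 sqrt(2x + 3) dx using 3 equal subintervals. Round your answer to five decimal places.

2.57983

Δx = (2.5 − 1.5)/3 = 1/3.
Left endpoints: 1.5, 11/6, 13/6.
f(1.5) ≈ 2.44949, f(11/6) ≈ 2.58199, f(13/6) ≈ 2.70801.
Sum = Δx · [f(1.5) + f(11/6) + f(13/6)].
Sum ≈ 2.57983.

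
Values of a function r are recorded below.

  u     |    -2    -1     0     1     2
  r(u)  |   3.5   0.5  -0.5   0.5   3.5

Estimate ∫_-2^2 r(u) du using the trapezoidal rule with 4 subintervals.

Δu = 1.
T_4 = (1/2)·[3.5 + 2·0.5 + 2·(-0.5) + 2·0.5 + 3.5] = 4.

4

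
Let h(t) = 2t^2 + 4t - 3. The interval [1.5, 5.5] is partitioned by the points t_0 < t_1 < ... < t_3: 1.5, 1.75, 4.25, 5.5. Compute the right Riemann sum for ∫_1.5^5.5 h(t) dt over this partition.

227.21875

Subinterval widths: 0.25, 2.5, 1.25.
Right endpoints: 1.75, 4.25, 5.5.
h(1.75) = 10.125, h(4.25) = 50.125, h(5.5) = 79.5.
Sum = Σ Δt_i · h(t_i).
Sum = 227.21875.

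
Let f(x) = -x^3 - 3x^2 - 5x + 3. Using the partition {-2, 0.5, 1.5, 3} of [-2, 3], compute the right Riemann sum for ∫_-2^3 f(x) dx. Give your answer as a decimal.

-114.5625

Subinterval widths: 2.5, 1, 1.5.
Right endpoints: 0.5, 1.5, 3.
f(0.5) = -0.375, f(1.5) = -14.625, f(3) = -66.
Sum = Σ Δx_i · f(x_i).
Sum = -114.5625.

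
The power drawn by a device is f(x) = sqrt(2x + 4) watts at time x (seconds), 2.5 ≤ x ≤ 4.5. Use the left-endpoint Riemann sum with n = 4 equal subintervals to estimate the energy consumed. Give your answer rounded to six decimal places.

6.471502

Δx = (4.5 − 2.5)/4 = 0.5.
Left endpoints: 2.5, 3, 3.5, 4.
f(2.5) ≈ 3.000000, f(3) ≈ 3.162278, f(3.5) ≈ 3.316625, f(4) ≈ 3.464102.
Sum = Δx · [f(2.5) + f(3) + f(3.5) + f(4)].
Sum ≈ 6.471502.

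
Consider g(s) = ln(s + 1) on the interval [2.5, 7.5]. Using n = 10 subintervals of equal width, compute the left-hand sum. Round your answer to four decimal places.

Δs = (7.5 − 2.5)/10 = 0.5.
Left endpoints: 2.5, 3, 3.5, 4, 4.5, 5, 5.5, 6, 6.5, 7.
g(2.5) ≈ 1.2528, g(3) ≈ 1.3863, g(3.5) ≈ 1.5041, g(4) ≈ 1.6094, g(4.5) ≈ 1.7047, g(5) ≈ 1.7918, g(5.5) ≈ 1.8718, g(6) ≈ 1.9459, g(6.5) ≈ 2.0149, g(7) ≈ 2.0794.
Sum = Δs · [g(2.5) + g(3) + g(3.5) + ...].
Sum ≈ 8.5806.

8.5806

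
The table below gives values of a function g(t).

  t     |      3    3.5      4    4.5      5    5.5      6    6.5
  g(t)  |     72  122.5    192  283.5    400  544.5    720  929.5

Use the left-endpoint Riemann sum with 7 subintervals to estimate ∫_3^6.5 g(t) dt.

Δt = 0.5.
Sum = 0.5·[72 + 122.5 + 192 + 283.5 + 400 + 544.5 + 720] = 1167.25.

1167.25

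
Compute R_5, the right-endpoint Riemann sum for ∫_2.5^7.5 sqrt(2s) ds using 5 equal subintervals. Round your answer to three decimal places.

Δs = (7.5 − 2.5)/5 = 1.
Right endpoints: 3.5, 4.5, 5.5, 6.5, 7.5.
f(3.5) ≈ 2.646, f(4.5) ≈ 3.000, f(5.5) ≈ 3.317, f(6.5) ≈ 3.606, f(7.5) ≈ 3.873.
Sum = Δs · [f(3.5) + f(4.5) + f(5.5) + f(6.5) + f(7.5)].
Sum ≈ 16.441.

16.441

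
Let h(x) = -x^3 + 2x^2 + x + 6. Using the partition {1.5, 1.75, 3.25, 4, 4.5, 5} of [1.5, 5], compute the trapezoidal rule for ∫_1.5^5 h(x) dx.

Subinterval widths: 0.25, 1.5, 0.75, 0.5, 0.5.
h(1.5) = 8.625, h(1.75) = 8.515625, h(3.25) = -3.953125, h(4) = -22, h(4.5) = -40.125, h(5) = -64.
On each subinterval the trapezoid contributes (Δx_i/2)·[h(x_{i-1}) + h(x_i)].
Sum = -45.73046875.

-45.73046875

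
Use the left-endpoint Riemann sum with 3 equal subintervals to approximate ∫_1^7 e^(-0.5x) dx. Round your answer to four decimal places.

Δx = (7 − 1)/3 = 2.
Left endpoints: 1, 3, 5.
f(1) ≈ 0.6065, f(3) ≈ 0.2231, f(5) ≈ 0.0821.
Sum = Δx · [f(1) + f(3) + f(5)].
Sum ≈ 1.8235.

1.8235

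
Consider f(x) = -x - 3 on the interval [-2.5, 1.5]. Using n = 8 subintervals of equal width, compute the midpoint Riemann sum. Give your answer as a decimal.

-10

Δx = (1.5 − (-2.5))/8 = 0.5.
Midpoints: -2.25, -1.75, -1.25, -0.75, -0.25, 0.25, 0.75, 1.25.
f(-2.25) = -0.75, f(-1.75) = -1.25, f(-1.25) = -1.75, f(-0.75) = -2.25, f(-0.25) = -2.75, f(0.25) = -3.25, f(0.75) = -3.75, f(1.25) = -4.25.
Sum = Δx · [f(-2.25) + f(-1.75) + f(-1.25) + ...].
Sum = -10.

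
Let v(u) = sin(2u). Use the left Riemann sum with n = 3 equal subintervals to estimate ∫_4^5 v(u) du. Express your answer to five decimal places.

Δu = (5 − 4)/3 = 1/3.
Left endpoints: 4, 13/3, 14/3.
v(4) ≈ 0.98936, v(13/3) ≈ 0.68755, v(14/3) ≈ 0.09132.
Sum = Δu · [v(4) + v(13/3) + v(14/3)].
Sum ≈ 0.58941.

0.58941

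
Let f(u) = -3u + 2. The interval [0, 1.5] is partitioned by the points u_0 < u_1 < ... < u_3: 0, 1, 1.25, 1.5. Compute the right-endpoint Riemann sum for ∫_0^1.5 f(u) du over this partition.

-2.0625

Subinterval widths: 1, 0.25, 0.25.
Right endpoints: 1, 1.25, 1.5.
f(1) = -1, f(1.25) = -1.75, f(1.5) = -2.5.
Sum = Σ Δu_i · f(u_i).
Sum = -2.0625.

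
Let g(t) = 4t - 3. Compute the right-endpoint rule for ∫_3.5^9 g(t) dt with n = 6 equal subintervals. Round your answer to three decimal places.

131.083

Δt = (9 − 3.5)/6 = 11/12.
Right endpoints: 53/12, 16/3, 6.25, 43/6, 97/12, 9.
g(53/12) = 44/3, g(16/3) = 55/3, g(6.25) = 22, g(43/6) = 77/3, g(97/12) = 88/3, g(9) = 33.
Sum = Δt · [g(53/12) + g(16/3) + g(6.25) + ...].
Sum ≈ 131.083.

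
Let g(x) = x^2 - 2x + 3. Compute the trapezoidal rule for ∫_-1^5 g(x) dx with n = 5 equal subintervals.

Δx = (5 − (-1))/5 = 1.2.
g(-1) = 6, g(0.2) = 2.64, g(1.4) = 2.16, g(2.6) = 4.56, g(3.8) = 9.84, g(5) = 18.
T_5 = (Δx/2)·[g(x_0) + 2g(x_1) + ... + 2g(x_{4}) + g(x_5)].
Sum = 37.44.

37.44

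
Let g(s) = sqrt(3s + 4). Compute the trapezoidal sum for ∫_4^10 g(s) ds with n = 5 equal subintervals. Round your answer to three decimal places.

Δs = (10 − 4)/5 = 1.2.
g(4) ≈ 4.000, g(5.2) ≈ 4.427, g(6.4) ≈ 4.817, g(7.6) ≈ 5.177, g(8.8) ≈ 5.514, g(10) ≈ 5.831.
T_5 = (Δs/2)·[g(s_0) + 2g(s_1) + ... + 2g(s_{4}) + g(s_5)].
Sum ≈ 29.820.

29.820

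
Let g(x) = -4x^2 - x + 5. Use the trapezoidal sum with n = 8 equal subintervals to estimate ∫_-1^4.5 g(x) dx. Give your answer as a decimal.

-106.69140625

Δx = (4.5 − (-1))/8 = 0.6875.
g(-1) = 2, g(-0.3125) = 4.921875, g(0.375) = 4.0625, g(1.0625) = -0.578125, g(1.75) = -9, g(2.4375) = -21.203125, g(3.125) = -37.1875, g(3.8125) = -56.953125, g(4.5) = -80.5.
T_8 = (Δx/2)·[g(x_0) + 2g(x_1) + ... + 2g(x_{7}) + g(x_8)].
Sum = -106.69140625.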